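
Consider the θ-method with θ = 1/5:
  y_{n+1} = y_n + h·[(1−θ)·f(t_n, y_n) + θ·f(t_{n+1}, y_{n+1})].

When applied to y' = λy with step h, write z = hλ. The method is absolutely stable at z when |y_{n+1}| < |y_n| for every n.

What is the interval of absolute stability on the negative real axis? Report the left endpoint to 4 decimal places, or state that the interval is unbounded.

(-3.3333, 0).

Set f=λy, z=hλ:
  y_{n+1} = y_n + z·[4/5·y_n + 1/5·y_{n+1}] ⇒ (1 − 1/5z)y_{n+1} = (1 + 4/5z)y_n
  ⇒ R(z) = (1 + 4/5z)/(1 − 1/5z).

Find x<0 with |R(x)|<1.
x=-0.53: |R|=0.5208
R=−1: 1+4/5x = −1+1/5x ⇒ -3/5x=2 ⇒ x=2/(-3/5)=-3.3333
Confirm numerically:
  x=-3.023: |R|=0.88396 <1
  x=-1.705: |R|=0.27144 <1
  x=-1.481: |R|=0.14257 <1
  x=-3.891: |R|=1.18817 >1
  x=-3.646: |R|=1.10849 >1
So |R|<1 on (-3.3333, 0).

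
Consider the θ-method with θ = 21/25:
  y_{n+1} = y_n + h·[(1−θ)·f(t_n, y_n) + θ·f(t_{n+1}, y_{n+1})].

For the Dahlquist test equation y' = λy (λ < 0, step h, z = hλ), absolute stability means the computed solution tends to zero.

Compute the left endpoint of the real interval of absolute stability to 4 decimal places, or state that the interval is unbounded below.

On y'=λy, z=hλ:
  y_{n+1} = y_n + z·[4/25·y_n + 21/25·y_{n+1}] ⇒ (1 − 21/25z)y_{n+1} = (1 + 4/25z)y_n
  ⇒ R(z) = (1 + 4/25z)/(1 − 21/25z).

Find x<0 with |R(x)|<1.
x=-1.19: |R|=0.4049
x=-2: |R|=0.2537
x=-10: |R|=0.0638
x=-100: |R|=0.1765
θ=21/25≥1/2 ⇒ |1+4/25x|<|1−21/25x| ∀x<0 ⇒ stable on all of ℝ⁻.

unbounded; (−∞, 0).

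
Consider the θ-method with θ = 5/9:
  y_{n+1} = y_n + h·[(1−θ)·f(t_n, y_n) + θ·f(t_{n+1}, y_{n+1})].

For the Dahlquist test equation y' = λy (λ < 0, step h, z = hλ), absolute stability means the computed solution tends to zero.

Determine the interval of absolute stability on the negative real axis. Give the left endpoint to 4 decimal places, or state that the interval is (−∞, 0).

interval (−∞, 0).

Set f=λy, z=hλ:
  y_{n+1} = y_n + z·[4/9·y_n + 5/9·y_{n+1}] ⇒ (1 − 5/9z)y_{n+1} = (1 + 4/9z)y_n
  so R(z) = (1 + 4/9z)/(1 − 5/9z).

Find x<0 with |R(x)|<1.
x=-1.72: |R|=0.1205
x=-2: |R|=0.0526
x=-10: |R|=0.5254
x=-100: |R|=0.7682
θ=5/9≥1/2 ⇒ |1+4/9x|<|1−5/9x| ∀x<0 ⇒ interval (−∞,0).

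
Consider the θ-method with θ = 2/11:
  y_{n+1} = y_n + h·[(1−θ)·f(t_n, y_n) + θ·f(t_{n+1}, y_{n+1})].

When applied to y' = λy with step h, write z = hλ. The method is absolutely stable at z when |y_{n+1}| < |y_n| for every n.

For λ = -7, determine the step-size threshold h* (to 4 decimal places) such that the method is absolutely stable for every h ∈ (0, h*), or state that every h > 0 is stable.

Set f=λy, z=hλ:
  y_{n+1} = y_n + z·[9/11·y_n + 2/11·y_{n+1}] ⇒ (1 − 2/11z)y_{n+1} = (1 + 9/11z)y_n
  so R(z) = (1 + 9/11z)/(1 − 2/11z).

Find x<0 with |R(x)|<1.
x=-0.69: |R|=0.3869
R=−1: 1+9/11x = −1+2/11x ⇒ -7/11x=2 ⇒ x=2/(-7/11)=-3.1429
Confirm numerically:
  x=-2.855: |R|=0.87941 <1
  x=-2.242: |R|=0.59274 <1
  x=-1.724: |R|=0.31257 <1
  x=-3.596: |R|=1.17436 >1
  x=-3.174: |R|=1.01257 >1
Stable set (-3.1429, 0).

(-3.1429,0); λ=-7 ⇒ h* = (22/7)/7 = 0.4490.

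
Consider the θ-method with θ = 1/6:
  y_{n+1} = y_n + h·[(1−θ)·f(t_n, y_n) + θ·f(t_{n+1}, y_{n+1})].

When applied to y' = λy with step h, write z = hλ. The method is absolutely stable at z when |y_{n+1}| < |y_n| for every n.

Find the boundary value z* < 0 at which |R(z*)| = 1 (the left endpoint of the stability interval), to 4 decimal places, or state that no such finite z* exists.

With y'=λy (z=hλ):
  y_{n+1} = y_n + z·[5/6·y_n + 1/6·y_{n+1}] ⇒ (1 − 1/6z)y_{n+1} = (1 + 5/6z)y_n
  ⇒ R(z) = (1 + 5/6z)/(1 − 1/6z).

Boundary: |R(x)|=1, x<0.
x=-0.65: |R|=0.4135
R=−1: 1+5/6x = −1+1/6x ⇒ -2/3x=2 ⇒ x=2/(-2/3)=-3.0000
Confirm numerically:
  x=-2.508: |R|=0.76869 <1
  x=-1.537: |R|=0.22356 <1
  x=-1.219: |R|=0.01316 <1
  x=-3.458: |R|=1.19370 >1
  x=-3.135: |R|=1.05911 >1
  x=-3.060: |R|=1.02649 >1
Stable set (-3.0000, 0).

z* = -3.0000.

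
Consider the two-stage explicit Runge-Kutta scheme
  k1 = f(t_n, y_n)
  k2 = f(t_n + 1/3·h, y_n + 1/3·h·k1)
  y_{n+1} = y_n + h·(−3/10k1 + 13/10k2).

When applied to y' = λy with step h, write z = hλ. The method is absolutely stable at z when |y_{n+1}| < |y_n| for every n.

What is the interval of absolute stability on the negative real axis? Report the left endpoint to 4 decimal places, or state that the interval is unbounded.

Set f=λy, z=hλ:
  k1=λy_n ⇒ h·k1=z·y_n;  k2=λ(1+1/3z)y_n ⇒ h·k2=z(1+1/3z)y_n
  y_{n+1}/y_n = 1 − 3/10z + 13/10z(1+1/3z) = 1 + z + 13/30z²
  R(z) = 1 + z + 13/30z².

Solve |R(x)|<1 on ℝ⁻.
x=-1.21: |R|=0.4244
R=1: x+13/30x²=0 ⇒ x=−30/13=-2.3077; min R=1−1/(4·13/30)=0.4231>−1
Confirm numerically:
  x=-1.906: |R|=0.66823 <1
  x=-1.893: |R|=0.65983 <1
  x=-1.271: |R|=0.42902 <1
  x=-0.995: |R|=0.43401 <1
  x=-2.659: |R|=1.40479 >1
  x=-2.412: |R|=1.10902 >1
Stable set (-2.3077, 0).

(-2.3077, 0).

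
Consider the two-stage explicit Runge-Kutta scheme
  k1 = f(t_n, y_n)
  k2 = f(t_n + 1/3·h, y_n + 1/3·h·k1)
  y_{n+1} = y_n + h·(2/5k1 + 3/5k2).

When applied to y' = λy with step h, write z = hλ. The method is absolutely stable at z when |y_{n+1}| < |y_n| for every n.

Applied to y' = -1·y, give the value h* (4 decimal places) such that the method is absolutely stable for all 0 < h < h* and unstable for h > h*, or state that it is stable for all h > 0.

On y'=λy, z=hλ:
  k1=λy_n ⇒ h·k1=z·y_n;  k2=λ(1+1/3z)y_n ⇒ h·k2=z(1+1/3z)y_n
  y_{n+1}/y_n = 1 + 2/5z + 3/5z(1+1/3z) = 1 + z + 1/5z²
  Hence R(z) = 1 + z + 1/5z².

Boundary: |R(x)|=1, x<0.
x=-1.44: |R|=0.0253
R=1: x+1/5x²=0 ⇒ x=−5=-5.0000; min R=1−1/(4·1/5)=-0.2500>−1
Confirm numerically:
  x=-4.183: |R|=0.31650 <1
  x=-4.055: |R|=0.23360 <1
  x=-3.373: |R|=0.09757 <1
  x=-2.154: |R|=0.22606 <1
  x=-5.470: |R|=1.51418 >1
  x=-5.035: |R|=1.03525 >1
So |R|<1 on (-5.0000, 0).

(-5.0000,0); λ=-1 ⇒ h* = (5)/1 = 5.0000.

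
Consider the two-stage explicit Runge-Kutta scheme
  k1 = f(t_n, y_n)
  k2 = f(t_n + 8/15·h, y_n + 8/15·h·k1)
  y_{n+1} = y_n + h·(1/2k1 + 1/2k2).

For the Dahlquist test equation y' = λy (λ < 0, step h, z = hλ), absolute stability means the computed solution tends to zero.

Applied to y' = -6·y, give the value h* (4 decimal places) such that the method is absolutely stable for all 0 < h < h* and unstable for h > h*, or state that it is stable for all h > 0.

(-3.7500,0); λ=-6 ⇒ h* = (15/4)/6 = 0.6250.

With y'=λy (z=hλ):
  k1=λy_n ⇒ h·k1=z·y_n;  k2=λ(1+8/15z)y_n ⇒ h·k2=z(1+8/15z)y_n
  y_{n+1}/y_n = 1 + 1/2z + 1/2z(1+8/15z) = 1 + z + 4/15z²
  Hence R(z) = 1 + z + 4/15z².

Boundary: |R(x)|=1, x<0.
x=-0.42: |R|=0.6270
R=1: x+4/15x²=0 ⇒ x=−15/4=-3.7500; min R=1−1/(4·4/15)=0.0625>−1
Confirm numerically:
  x=-2.000: |R|=0.06667 <1
  x=-1.708: |R|=0.06994 <1
  x=-1.534: |R|=0.09351 <1
  x=-1.524: |R|=0.09535 <1
  x=-4.349: |R|=1.69468 >1
  x=-4.127: |R|=1.41490 >1
Stable set (-3.7500, 0).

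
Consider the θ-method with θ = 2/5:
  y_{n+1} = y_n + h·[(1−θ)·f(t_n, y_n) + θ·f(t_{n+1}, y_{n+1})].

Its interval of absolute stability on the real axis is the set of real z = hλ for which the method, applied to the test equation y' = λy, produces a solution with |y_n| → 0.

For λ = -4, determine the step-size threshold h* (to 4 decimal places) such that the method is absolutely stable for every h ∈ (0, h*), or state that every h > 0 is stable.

(-10.0000,0); λ=-4 ⇒ h* = (10)/4 = 2.5000.

With y'=λy (z=hλ):
  y_{n+1} = y_n + z·[3/5·y_n + 2/5·y_{n+1}] ⇒ (1 − 2/5z)y_{n+1} = (1 + 3/5z)y_n
  Hence R(z) = (1 + 3/5z)/(1 − 2/5z).

Solve |R(x)|<1 on ℝ⁻.
x=-0.44: |R|=0.6259
R=−1: 1+3/5x = −1+2/5x ⇒ -1/5x=2 ⇒ x=2/(-1/5)=-10.0000
Confirm numerically:
  x=-9.084: |R|=0.96046 <1
  x=-6.632: |R|=0.81559 <1
  x=-6.116: |R|=0.77461 <1
  x=-5.712: |R|=0.73892 <1
  x=-10.543: |R|=1.02082 >1
  x=-10.479: |R|=1.01845 >1
So |R|<1 on (-10.0000, 0).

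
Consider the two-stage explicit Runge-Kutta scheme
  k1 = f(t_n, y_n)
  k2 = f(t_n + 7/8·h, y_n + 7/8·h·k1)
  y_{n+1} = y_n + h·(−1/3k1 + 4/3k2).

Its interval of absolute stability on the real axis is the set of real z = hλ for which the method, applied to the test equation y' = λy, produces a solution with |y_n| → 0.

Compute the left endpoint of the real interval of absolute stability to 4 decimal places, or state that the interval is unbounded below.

Set f=λy, z=hλ:
  k1=λy_n ⇒ h·k1=z·y_n;  k2=λ(1+7/8z)y_n ⇒ h·k2=z(1+7/8z)y_n
  y_{n+1}/y_n = 1 − 1/3z + 4/3z(1+7/8z) = 1 + z + 7/6z²
  R(z) = 1 + z + 7/6z².

Boundary: |R(x)|=1, x<0.
x=-0.95: |R|=1.1029
R=1: x+7/6x²=0 ⇒ x=−6/7=-0.8571; min R=1−1/(4·7/6)=0.7857>−1
Confirm numerically:
  x=-0.593: |R|=0.81726 <1
  x=-0.475: |R|=0.78823 <1
  x=-0.447: |R|=0.78611 <1
  x=-1.219: |R|=1.51462 >1
  x=-1.151: |R|=1.39460 >1
Interval (-0.8571, 0).

z* = -0.8571.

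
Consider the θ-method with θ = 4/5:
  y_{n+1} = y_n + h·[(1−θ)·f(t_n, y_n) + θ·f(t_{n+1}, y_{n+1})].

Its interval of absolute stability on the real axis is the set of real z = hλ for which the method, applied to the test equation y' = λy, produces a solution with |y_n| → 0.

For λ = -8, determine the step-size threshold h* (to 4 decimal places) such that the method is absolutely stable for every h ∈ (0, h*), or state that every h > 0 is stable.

Set f=λy, z=hλ:
  y_{n+1} = y_n + z·[1/5·y_n + 4/5·y_{n+1}] ⇒ (1 − 4/5z)y_{n+1} = (1 + 1/5z)y_n
  so R(z) = (1 + 1/5z)/(1 − 4/5z).

Need |R(x)|<1, x<0.
x=-1.12: |R|=0.4093
x=-2: |R|=0.2308
x=-10: |R|=0.1111
x=-100: |R|=0.2346
θ=4/5≥1/2 ⇒ |1+1/5x|<|1−4/5x| ∀x<0 ⇒ unbounded interval.

(−∞, 0) — no finite endpoint. Any h>0 works for λ=-8.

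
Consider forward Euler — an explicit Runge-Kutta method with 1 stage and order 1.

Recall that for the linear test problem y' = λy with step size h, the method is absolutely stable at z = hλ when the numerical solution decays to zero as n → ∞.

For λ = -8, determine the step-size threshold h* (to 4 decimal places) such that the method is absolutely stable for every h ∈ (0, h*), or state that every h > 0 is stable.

Test eqn y'=λy, z=hλ:
  order 1, 1-stage ⇒ R(z)=1+z
  (e.g. R(-1.69)=-0.69000, |R|=0.69000)

Solve |R(x)|<1 on ℝ⁻.
x=-1.69: |R|=0.6900
|R(-0.9)|=0.1000 |R(-0.86)|=0.1400 |R(-0.75)|=0.2500
Bisect:
  x_lo=-2.6729 |R|=1.6729  x_hi=-0.0582 |R|=0.9418
  mid=-1.36553 |R|=0.36553 →hi
  mid=-2.01921 |R|=1.01921 →lo
  mid=-1.69237 |R|=0.69237 →hi
  mid=-1.85579 |R|=0.85579 →hi
  mid=-1.93750 |R|=0.93750 →hi
  mid=-1.97835 |R|=0.97835 →hi
  mid=-1.99878 |R|=0.99878 →hi
  mid=-2.00899 |R|=1.00899 →lo
  mid=-2.00389 |R|=1.00389 →lo
  ...
  [-2.00006,-1.99990] ⇒ x*=-2.0000
Stable set (-2.0000, 0).

(-2.0000,0); λ=-8 ⇒ h* = 0.2500.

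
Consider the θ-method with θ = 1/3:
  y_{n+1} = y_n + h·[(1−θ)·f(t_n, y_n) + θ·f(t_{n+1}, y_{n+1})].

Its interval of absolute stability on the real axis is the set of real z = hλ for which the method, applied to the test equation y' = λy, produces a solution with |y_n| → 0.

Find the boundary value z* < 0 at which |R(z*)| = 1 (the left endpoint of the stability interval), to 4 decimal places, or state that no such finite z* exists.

left endpoint -6.0000.

With y'=λy (z=hλ):
  y_{n+1} = y_n + z·[2/3·y_n + 1/3·y_{n+1}] ⇒ (1 − 1/3z)y_{n+1} = (1 + 2/3z)y_n
  ⇒ R(z) = (1 + 2/3z)/(1 − 1/3z).

Need |R(x)|<1, x<0.
x=-0.77: |R|=0.3873
R=−1: 1+2/3x = −1+1/3x ⇒ -1/3x=2 ⇒ x=2/(-1/3)=-6.0000
Confirm numerically:
  x=-4.520: |R|=0.80319 <1
  x=-4.431: |R|=0.78886 <1
  x=-3.948: |R|=0.70466 <1
  x=-6.376: |R|=1.04010 >1
  x=-6.058: |R|=1.00640 >1
Interval (-6.0000, 0).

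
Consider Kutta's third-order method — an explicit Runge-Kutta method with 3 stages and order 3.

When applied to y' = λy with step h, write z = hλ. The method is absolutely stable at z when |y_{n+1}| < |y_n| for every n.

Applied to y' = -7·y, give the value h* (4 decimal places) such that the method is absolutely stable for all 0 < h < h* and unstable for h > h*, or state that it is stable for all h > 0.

Test eqn y'=λy, z=hλ:
  order 3, 3-stage ⇒ R(z)=1+z+z^2/2+z^3/6
  (e.g. R(-0.75)=0.46094, |R|=0.46094)

Find x<0 with |R(x)|<1.
x=-0.75: |R|=0.4609
|R(-2.27)|=0.6431 |R(-1.68)|=0.0591 |R(-1.21)|=0.2268
Bisect:
  x_lo=-3.1503 |R|=2.3990  x_hi=-0.0858 |R|=0.9178
  mid=-1.61806 |R|=0.01504 →hi
  mid=-2.38419 |R|=0.80077 →hi
  mid=-2.76725 |R|=1.47020 →lo
  mid=-2.57572 |R|=1.10658 →lo
  mid=-2.47995 |R|=0.94689 →hi
  mid=-2.52784 |R|=1.02499 →lo
  mid=-2.50390 |R|=0.98551 →hi
  mid=-2.51587 |R|=1.00514 →lo
  mid=-2.50988 |R|=0.99530 →hi
  ...
  [-2.51287,-2.51269] ⇒ x*=-2.5127
Stable set (-2.5127, 0).

(-2.5127,0); λ=-7 ⇒ h* = 0.3590.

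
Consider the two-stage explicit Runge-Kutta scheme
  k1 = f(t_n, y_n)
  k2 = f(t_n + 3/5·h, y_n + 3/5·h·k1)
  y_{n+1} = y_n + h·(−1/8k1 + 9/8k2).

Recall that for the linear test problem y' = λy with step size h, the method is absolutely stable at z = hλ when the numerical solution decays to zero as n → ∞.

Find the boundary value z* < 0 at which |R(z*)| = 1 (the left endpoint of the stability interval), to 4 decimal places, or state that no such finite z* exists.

Test eqn y'=λy, z=hλ:
  k1=λy_n ⇒ h·k1=z·y_n;  k2=λ(1+3/5z)y_n ⇒ h·k2=z(1+3/5z)y_n
  y_{n+1}/y_n = 1 − 1/8z + 9/8z(1+3/5z) = 1 + z + 27/40z²
  Hence R(z) = 1 + z + 27/40z².

Need |R(x)|<1, x<0.
x=-1.42: |R|=0.9411
R=1: x+27/40x²=0 ⇒ x=−40/27=-1.4815; min R=1−1/(4·27/40)=0.6296>−1
Confirm numerically:
  x=-0.949: |R|=0.65891 <1
  x=-0.881: |R|=0.64291 <1
  x=-0.855: |R|=0.63844 <1
  x=-1.868: |R|=1.48736 >1
  x=-1.734: |R|=1.29556 >1
  x=-1.552: |R|=1.07388 >1
So |R|<1 on (-1.4815, 0).

z* = -1.4815.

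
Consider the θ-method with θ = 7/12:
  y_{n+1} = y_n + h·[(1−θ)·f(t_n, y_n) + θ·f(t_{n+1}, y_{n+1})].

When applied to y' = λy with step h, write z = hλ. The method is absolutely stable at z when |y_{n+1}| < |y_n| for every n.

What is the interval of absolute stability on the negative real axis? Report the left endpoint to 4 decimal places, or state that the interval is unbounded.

Set f=λy, z=hλ:
  y_{n+1} = y_n + z·[5/12·y_n + 7/12·y_{n+1}] ⇒ (1 − 7/12z)y_{n+1} = (1 + 5/12z)y_n
  R(z) = (1 + 5/12z)/(1 − 7/12z).

Boundary: |R(x)|=1, x<0.
x=-1.46: |R|=0.2115
x=-2: |R|=0.0769
x=-10: |R|=0.4634
x=-100: |R|=0.6854
θ=7/12≥1/2 ⇒ |1+5/12x|<|1−7/12x| ∀x<0 ⇒ interval (−∞,0).

unbounded; (−∞, 0).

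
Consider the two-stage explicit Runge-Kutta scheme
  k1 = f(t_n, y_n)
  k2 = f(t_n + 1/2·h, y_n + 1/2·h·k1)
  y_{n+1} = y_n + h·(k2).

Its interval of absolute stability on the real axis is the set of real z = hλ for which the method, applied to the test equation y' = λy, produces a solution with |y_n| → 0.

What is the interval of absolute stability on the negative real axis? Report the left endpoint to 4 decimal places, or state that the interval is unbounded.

z∈(-2.0000,0).

With y'=λy (z=hλ):
  k1=λy_n ⇒ h·k1=z·y_n;  k2=λ(1+1/2z)y_n ⇒ h·k2=z(1+1/2z)y_n
  y_{n+1}/y_n = 1 + z(1+1/2z) = 1 + z + 1/2z²
  ⇒ R(z) = 1 + z + 1/2z².

Need |R(x)|<1, x<0.
x=-1.52: |R|=0.6352
R=1: x+1/2x²=0 ⇒ x=−2=-2.0000; min R=1−1/(4·1/2)=0.5000>−1
Confirm numerically:
  x=-1.885: |R|=0.89161 <1
  x=-1.649: |R|=0.71060 <1
  x=-1.384: |R|=0.57373 <1
  x=-1.107: |R|=0.50572 <1
  x=-2.486: |R|=1.60410 >1
  x=-2.307: |R|=1.35412 >1
So |R|<1 on (-2.0000, 0).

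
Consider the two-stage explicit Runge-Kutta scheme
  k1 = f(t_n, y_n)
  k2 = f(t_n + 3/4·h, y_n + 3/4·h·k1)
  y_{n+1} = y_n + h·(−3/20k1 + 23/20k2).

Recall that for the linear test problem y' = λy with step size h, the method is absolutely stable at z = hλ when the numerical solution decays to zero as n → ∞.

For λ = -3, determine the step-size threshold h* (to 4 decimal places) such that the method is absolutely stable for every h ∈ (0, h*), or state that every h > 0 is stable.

On y'=λy, z=hλ:
  k1=λy_n ⇒ h·k1=z·y_n;  k2=λ(1+3/4z)y_n ⇒ h·k2=z(1+3/4z)y_n
  y_{n+1}/y_n = 1 − 3/20z + 23/20z(1+3/4z) = 1 + z + 69/80z²
  Hence R(z) = 1 + z + 69/80z².

Boundary: |R(x)|=1, x<0.
x=-1.23: |R|=1.0749
R=1: x+69/80x²=0 ⇒ x=−80/69=-1.1594; min R=1−1/(4·69/80)=0.7101>−1
Confirm numerically:
  x=-1.009: |R|=0.86909 <1
  x=-0.982: |R|=0.84973 <1
  x=-0.785: |R|=0.74649 <1
  x=-0.619: |R|=0.71148 <1
  x=-1.742: |R|=1.87531 >1
  x=-1.710: |R|=1.81204 >1
  x=-1.334: |R|=1.20087 >1
Stable set (-1.1594, 0).

(-1.1594,0); λ=-3 ⇒ h* = (80/69)/3 = 0.3865.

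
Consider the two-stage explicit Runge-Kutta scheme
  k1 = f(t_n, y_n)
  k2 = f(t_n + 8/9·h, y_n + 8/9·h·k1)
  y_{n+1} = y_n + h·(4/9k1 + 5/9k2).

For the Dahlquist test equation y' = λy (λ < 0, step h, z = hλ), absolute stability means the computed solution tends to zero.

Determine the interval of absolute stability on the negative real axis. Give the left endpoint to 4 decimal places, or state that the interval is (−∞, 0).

(-2.0250, 0).

Test eqn y'=λy, z=hλ:
  k1=λy_n ⇒ h·k1=z·y_n;  k2=λ(1+8/9z)y_n ⇒ h·k2=z(1+8/9z)y_n
  y_{n+1}/y_n = 1 + 4/9z + 5/9z(1+8/9z) = 1 + z + 40/81z²
  so R(z) = 1 + z + 40/81z².

Need |R(x)|<1, x<0.
x=-0.55: |R|=0.5994
R=1: x+40/81x²=0 ⇒ x=−81/40=-2.0250; min R=1−1/(4·40/81)=0.4938>−1
Confirm numerically:
  x=-1.375: |R|=0.55864 <1
  x=-1.289: |R|=0.53150 <1
  x=-1.272: |R|=0.52700 <1
  x=-2.563: |R|=1.68094 >1
  x=-2.394: |R|=1.43624 >1
Stable set (-2.0250, 0).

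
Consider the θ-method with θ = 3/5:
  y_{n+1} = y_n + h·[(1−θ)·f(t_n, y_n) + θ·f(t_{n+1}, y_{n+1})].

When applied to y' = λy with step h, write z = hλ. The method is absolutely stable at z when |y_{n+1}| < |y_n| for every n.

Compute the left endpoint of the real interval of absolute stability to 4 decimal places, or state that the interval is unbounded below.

interval (−∞, 0).

With y'=λy (z=hλ):
  y_{n+1} = y_n + z·[2/5·y_n + 3/5·y_{n+1}] ⇒ (1 − 3/5z)y_{n+1} = (1 + 2/5z)y_n
  R(z) = (1 + 2/5z)/(1 − 3/5z).

Need |R(x)|<1, x<0.
x=-1.59: |R|=0.1863
x=-2: |R|=0.0909
x=-10: |R|=0.4286
x=-100: |R|=0.6393
θ=3/5≥1/2 ⇒ |1+2/5x|<|1−3/5x| ∀x<0 ⇒ interval (−∞,0).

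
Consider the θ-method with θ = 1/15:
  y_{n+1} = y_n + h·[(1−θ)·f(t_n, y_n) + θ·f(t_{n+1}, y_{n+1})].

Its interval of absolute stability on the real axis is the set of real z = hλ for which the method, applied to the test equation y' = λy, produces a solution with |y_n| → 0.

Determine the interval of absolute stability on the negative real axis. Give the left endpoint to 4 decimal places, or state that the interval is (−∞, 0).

(-2.3077, 0).

With y'=λy (z=hλ):
  y_{n+1} = y_n + z·[14/15·y_n + 1/15·y_{n+1}] ⇒ (1 − 1/15z)y_{n+1} = (1 + 14/15z)y_n
  Hence R(z) = (1 + 14/15z)/(1 − 1/15z).

Find x<0 with |R(x)|<1.
x=-1.55: |R|=0.4048
R=−1: 1+14/15x = −1+1/15x ⇒ -13/15x=2 ⇒ x=2/(-13/15)=-2.3077
Confirm numerically:
  x=-1.489: |R|=0.35454 <1
  x=-1.257: |R|=0.15981 <1
  x=-0.960: |R|=0.09774 <1
  x=-0.929: |R|=0.12518 <1
  x=-2.676: |R|=1.27088 >1
  x=-2.354: |R|=1.03469 >1
Stable set (-2.3077, 0).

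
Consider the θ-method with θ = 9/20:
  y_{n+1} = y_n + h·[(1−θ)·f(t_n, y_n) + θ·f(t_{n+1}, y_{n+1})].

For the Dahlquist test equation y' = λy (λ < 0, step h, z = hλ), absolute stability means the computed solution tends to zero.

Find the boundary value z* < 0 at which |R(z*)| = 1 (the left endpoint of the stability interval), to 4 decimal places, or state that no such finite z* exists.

Test eqn y'=λy, z=hλ:
  y_{n+1} = y_n + z·[11/20·y_n + 9/20·y_{n+1}] ⇒ (1 − 9/20z)y_{n+1} = (1 + 11/20z)y_n
  ⇒ R(z) = (1 + 11/20z)/(1 − 9/20z).

Solve |R(x)|<1 on ℝ⁻.
x=-0.39: |R|=0.6682
R=−1: 1+11/20x = −1+9/20x ⇒ -1/10x=2 ⇒ x=2/(-1/10)=-20.0000
Confirm numerically:
  x=-19.958: |R|=0.99958 <1
  x=-15.198: |R|=0.93874 <1
  x=-8.560: |R|=0.76422 <1
  x=-20.508: |R|=1.00497 >1
  x=-20.414: |R|=1.00406 >1
  x=-20.386: |R|=1.00379 >1
Interval (-20.0000, 0).

left endpoint -20.0000.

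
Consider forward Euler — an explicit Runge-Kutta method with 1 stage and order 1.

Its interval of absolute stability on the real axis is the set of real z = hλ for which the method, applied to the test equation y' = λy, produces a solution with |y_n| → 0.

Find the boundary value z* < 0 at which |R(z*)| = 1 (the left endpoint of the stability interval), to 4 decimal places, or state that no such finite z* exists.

z* = -2.0000.

With y'=λy (z=hλ):
  order 1, 1-stage ⇒ R(z)=1+z
  (e.g. R(-0.8)=0.20000, |R|=0.20000)

Find x<0 with |R(x)|<1.
x=-0.8: |R|=0.2000
|R(-1.97)|=0.9700 |R(-1.1)|=0.1000 |R(-0.98)|=0.0200
Bisect:
  x_lo=-2.6263 |R|=1.6263  x_hi=-0.1764 |R|=0.8236
  mid=-1.40135 |R|=0.40135 →hi
  mid=-2.01384 |R|=1.01384 →lo
  mid=-1.70759 |R|=0.70759 →hi
  mid=-1.86071 |R|=0.86071 →hi
  mid=-1.93728 |R|=0.93728 →hi
  mid=-1.97556 |R|=0.97556 →hi
  mid=-1.99470 |R|=0.99470 →hi
  mid=-2.00427 |R|=1.00427 →lo
  mid=-1.99948 |R|=0.99948 →hi
  mid=-2.00187 |R|=1.00187 →lo
  ...
  [-2.00008,-1.99993] ⇒ x*=-2.0000
Stable set (-2.0000, 0).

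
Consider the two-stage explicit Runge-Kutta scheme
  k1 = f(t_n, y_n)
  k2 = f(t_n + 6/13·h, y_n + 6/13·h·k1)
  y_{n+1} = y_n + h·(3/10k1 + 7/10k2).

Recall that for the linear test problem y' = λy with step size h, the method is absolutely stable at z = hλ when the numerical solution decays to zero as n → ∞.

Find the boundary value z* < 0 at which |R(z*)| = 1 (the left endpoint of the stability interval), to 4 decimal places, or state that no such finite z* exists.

With y'=λy (z=hλ):
  k1=λy_n ⇒ h·k1=z·y_n;  k2=λ(1+6/13z)y_n ⇒ h·k2=z(1+6/13z)y_n
  y_{n+1}/y_n = 1 + 3/10z + 7/10z(1+6/13z) = 1 + z + 21/65z²
  R(z) = 1 + z + 21/65z².

Boundary: |R(x)|=1, x<0.
x=-0.34: |R|=0.6973
R=1: x+21/65x²=0 ⇒ x=−65/21=-3.0952; min R=1−1/(4·21/65)=0.2262>−1
Confirm numerically:
  x=-2.832: |R|=0.75915 <1
  x=-2.291: |R|=0.40473 <1
  x=-1.980: |R|=0.28659 <1
  x=-3.590: |R|=1.57385 >1
  x=-3.515: |R|=1.47669 >1
Interval (-3.0952, 0).

z* = -3.0952.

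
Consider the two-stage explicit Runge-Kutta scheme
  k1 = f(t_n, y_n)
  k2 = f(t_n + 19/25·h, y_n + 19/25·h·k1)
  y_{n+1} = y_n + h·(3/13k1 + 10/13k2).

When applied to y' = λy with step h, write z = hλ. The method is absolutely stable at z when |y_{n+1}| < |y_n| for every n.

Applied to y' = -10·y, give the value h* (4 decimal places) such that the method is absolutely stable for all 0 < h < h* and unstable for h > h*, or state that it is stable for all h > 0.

On y'=λy, z=hλ:
  k1=λy_n ⇒ h·k1=z·y_n;  k2=λ(1+19/25z)y_n ⇒ h·k2=z(1+19/25z)y_n
  y_{n+1}/y_n = 1 + 3/13z + 10/13z(1+19/25z) = 1 + z + 38/65z²
  Hence R(z) = 1 + z + 38/65z².

Need |R(x)|<1, x<0.
x=-0.42: |R|=0.6831
R=1: x+38/65x²=0 ⇒ x=−65/38=-1.7105; min R=1−1/(4·38/65)=0.5724>−1
Confirm numerically:
  x=-1.370: |R|=0.72726 <1
  x=-1.253: |R|=0.66485 <1
  x=-1.077: |R|=0.60111 <1
  x=-0.952: |R|=0.57784 <1
  x=-2.014: |R|=1.35731 >1
  x=-1.817: |R|=1.11310 >1
Interval (-1.7105, 0).

(-1.7105,0); λ=-10 ⇒ h* = (65/38)/10 = 0.1711.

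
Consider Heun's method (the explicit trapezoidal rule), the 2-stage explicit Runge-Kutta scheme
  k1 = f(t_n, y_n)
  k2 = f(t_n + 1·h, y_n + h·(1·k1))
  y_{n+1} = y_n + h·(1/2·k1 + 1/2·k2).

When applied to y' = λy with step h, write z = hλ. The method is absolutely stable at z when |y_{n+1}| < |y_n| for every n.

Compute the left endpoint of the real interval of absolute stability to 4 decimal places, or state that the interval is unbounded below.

Set f=λy, z=hλ:
  order 2, 2-stage ⇒ R(z)=1+z+z^2/2
  (e.g. R(-1.07)=0.50245, |R|=0.50245)

Boundary: |R(x)|=1, x<0.
x=-1.07: |R|=0.5025
|R(-2.12)|=1.1272 |R(-1.83)|=0.8445 |R(-1.6)|=0.6800
Bisect:
  x_lo=-2.5531 |R|=1.7060  x_hi=-0.3365 |R|=0.7201
  mid=-1.44477 |R|=0.59891 →hi
  mid=-1.99891 |R|=0.99891 →hi
  mid=-2.27598 |R|=1.31407 →lo
  mid=-2.13745 |R|=1.14690 →lo
  mid=-2.06818 |R|=1.07051 →lo
  mid=-2.03355 |R|=1.03411 →lo
  mid=-2.01623 |R|=1.01636 →lo
  ...
  [-2.00013,-2.00000] ⇒ x*=-2.0000
So |R|<1 on (-2.0000, 0).

left endpoint -2.0000.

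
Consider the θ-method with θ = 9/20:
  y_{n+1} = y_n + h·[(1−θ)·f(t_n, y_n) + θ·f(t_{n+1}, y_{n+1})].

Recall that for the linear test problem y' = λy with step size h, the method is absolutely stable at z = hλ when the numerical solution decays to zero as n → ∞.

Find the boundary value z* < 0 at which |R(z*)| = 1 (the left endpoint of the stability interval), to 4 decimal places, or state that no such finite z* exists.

With y'=λy (z=hλ):
  y_{n+1} = y_n + z·[11/20·y_n + 9/20·y_{n+1}] ⇒ (1 − 9/20z)y_{n+1} = (1 + 11/20z)y_n
  R(z) = (1 + 11/20z)/(1 − 9/20z).

Need |R(x)|<1, x<0.
x=-0.77: |R|=0.4281
R=−1: 1+11/20x = −1+9/20x ⇒ -1/10x=2 ⇒ x=2/(-1/10)=-20.0000
Confirm numerically:
  x=-17.817: |R|=0.97579 <1
  x=-11.275: |R|=0.85635 <1
  x=-8.100: |R|=0.74381 <1
  x=-20.528: |R|=1.00516 >1
  x=-20.084: |R|=1.00084 >1
Interval (-20.0000, 0).

left endpoint -20.0000.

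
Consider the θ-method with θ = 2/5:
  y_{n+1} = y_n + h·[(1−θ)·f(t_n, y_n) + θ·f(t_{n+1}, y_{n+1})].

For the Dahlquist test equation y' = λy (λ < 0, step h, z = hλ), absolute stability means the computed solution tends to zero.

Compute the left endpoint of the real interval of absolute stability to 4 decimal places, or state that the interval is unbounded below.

With y'=λy (z=hλ):
  y_{n+1} = y_n + z·[3/5·y_n + 2/5·y_{n+1}] ⇒ (1 − 2/5z)y_{n+1} = (1 + 3/5z)y_n
  Hence R(z) = (1 + 3/5z)/(1 − 2/5z).

Solve |R(x)|<1 on ℝ⁻.
x=-0.85: |R|=0.3657
R=−1: 1+3/5x = −1+2/5x ⇒ -1/5x=2 ⇒ x=2/(-1/5)=-10.0000
Confirm numerically:
  x=-7.574: |R|=0.87959 <1
  x=-7.241: |R|=0.85838 <1
  x=-6.792: |R|=0.82738 <1
  x=-10.384: |R|=1.01490 >1
  x=-10.101: |R|=1.00401 >1
  x=-10.086: |R|=1.00342 >1
Stable set (-10.0000, 0).

z* = -10.0000.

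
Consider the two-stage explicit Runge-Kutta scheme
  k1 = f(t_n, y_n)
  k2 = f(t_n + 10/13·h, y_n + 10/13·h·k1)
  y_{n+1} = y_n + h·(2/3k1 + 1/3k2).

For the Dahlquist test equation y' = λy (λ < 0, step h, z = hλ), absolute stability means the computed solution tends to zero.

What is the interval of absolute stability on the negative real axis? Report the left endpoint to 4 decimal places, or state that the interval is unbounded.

(-3.9000, 0).

Set f=λy, z=hλ:
  k1=λy_n ⇒ h·k1=z·y_n;  k2=λ(1+10/13z)y_n ⇒ h·k2=z(1+10/13z)y_n
  y_{n+1}/y_n = 1 + 2/3z + 1/3z(1+10/13z) = 1 + z + 10/39z²
  so R(z) = 1 + z + 10/39z².

Boundary: |R(x)|=1, x<0.
x=-1.73: |R|=0.0374
R=1: x+10/39x²=0 ⇒ x=−39/10=-3.9000; min R=1−1/(4·10/39)=0.0250>−1
Confirm numerically:
  x=-2.987: |R|=0.30074 <1
  x=-2.982: |R|=0.29808 <1
  x=-2.745: |R|=0.18706 <1
  x=-4.084: |R|=1.19268 >1
  x=-3.935: |R|=1.03531 >1
Interval (-3.9000, 0).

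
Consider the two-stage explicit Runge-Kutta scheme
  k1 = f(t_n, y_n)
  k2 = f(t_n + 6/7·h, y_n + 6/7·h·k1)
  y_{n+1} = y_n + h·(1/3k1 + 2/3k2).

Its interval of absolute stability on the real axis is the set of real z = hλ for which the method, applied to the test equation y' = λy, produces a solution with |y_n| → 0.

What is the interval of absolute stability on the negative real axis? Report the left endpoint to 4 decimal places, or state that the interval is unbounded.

(-1.7500, 0).

Test eqn y'=λy, z=hλ:
  k1=λy_n ⇒ h·k1=z·y_n;  k2=λ(1+6/7z)y_n ⇒ h·k2=z(1+6/7z)y_n
  y_{n+1}/y_n = 1 + 1/3z + 2/3z(1+6/7z) = 1 + z + 4/7z²
  Hence R(z) = 1 + z + 4/7z².

Need |R(x)|<1, x<0.
x=-0.56: |R|=0.6192
R=1: x+4/7x²=0 ⇒ x=−7/4=-1.7500; min R=1−1/(4·4/7)=0.5625>−1
Confirm numerically:
  x=-1.509: |R|=0.79219 <1
  x=-1.221: |R|=0.63091 <1
  x=-1.184: |R|=0.61706 <1
  x=-1.052: |R|=0.58040 <1
  x=-1.958: |R|=1.23272 >1
  x=-1.799: |R|=1.05037 >1
Stable set (-1.7500, 0).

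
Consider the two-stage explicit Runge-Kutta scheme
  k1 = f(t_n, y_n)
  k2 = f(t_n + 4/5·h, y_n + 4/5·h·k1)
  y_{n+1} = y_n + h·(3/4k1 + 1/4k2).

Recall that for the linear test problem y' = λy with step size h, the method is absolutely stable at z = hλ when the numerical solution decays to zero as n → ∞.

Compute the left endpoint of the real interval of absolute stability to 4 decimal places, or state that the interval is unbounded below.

z* = -5.0000.

With y'=λy (z=hλ):
  k1=λy_n ⇒ h·k1=z·y_n;  k2=λ(1+4/5z)y_n ⇒ h·k2=z(1+4/5z)y_n
  y_{n+1}/y_n = 1 + 3/4z + 1/4z(1+4/5z) = 1 + z + 1/5z²
  R(z) = 1 + z + 1/5z².

Find x<0 with |R(x)|<1.
x=-1.79: |R|=0.1492
R=1: x+1/5x²=0 ⇒ x=−5=-5.0000; min R=1−1/(4·1/5)=-0.2500>−1
Confirm numerically:
  x=-4.977: |R|=0.97711 <1
  x=-4.649: |R|=0.67364 <1
  x=-4.590: |R|=0.62362 <1
  x=-2.520: |R|=0.24992 <1
  x=-5.404: |R|=1.43664 >1
  x=-5.361: |R|=1.38706 >1
So |R|<1 on (-5.0000, 0).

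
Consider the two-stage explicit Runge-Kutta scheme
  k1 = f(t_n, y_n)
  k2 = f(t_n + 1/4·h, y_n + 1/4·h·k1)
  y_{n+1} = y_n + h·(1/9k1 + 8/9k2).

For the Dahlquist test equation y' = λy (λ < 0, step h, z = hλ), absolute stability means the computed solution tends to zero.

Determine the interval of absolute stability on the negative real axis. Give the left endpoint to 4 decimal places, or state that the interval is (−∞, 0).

(-4.5000, 0).

Test eqn y'=λy, z=hλ:
  k1=λy_n ⇒ h·k1=z·y_n;  k2=λ(1+1/4z)y_n ⇒ h·k2=z(1+1/4z)y_n
  y_{n+1}/y_n = 1 + 1/9z + 8/9z(1+1/4z) = 1 + z + 2/9z²
  so R(z) = 1 + z + 2/9z².

Solve |R(x)|<1 on ℝ⁻.
x=-1.07: |R|=0.1844
R=1: x+2/9x²=0 ⇒ x=−9/2=-4.5000; min R=1−1/(4·2/9)=-0.1250>−1
Confirm numerically:
  x=-3.157: |R|=0.05781 <1
  x=-2.627: |R|=0.09342 <1
  x=-2.141: |R|=0.12236 <1
  x=-4.653: |R|=1.15820 >1
  x=-4.547: |R|=1.04749 >1
Stable set (-4.5000, 0).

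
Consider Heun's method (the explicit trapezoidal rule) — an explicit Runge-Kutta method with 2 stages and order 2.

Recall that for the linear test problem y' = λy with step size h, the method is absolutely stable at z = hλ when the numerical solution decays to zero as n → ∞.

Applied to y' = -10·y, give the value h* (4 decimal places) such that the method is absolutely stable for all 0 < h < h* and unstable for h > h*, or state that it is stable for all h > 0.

Set f=λy, z=hλ:
  order 2, 2-stage ⇒ R(z)=1+z+z^2/2
  (e.g. R(-0.42)=0.66820, |R|=0.66820)

Need |R(x)|<1, x<0.
x=-0.42: |R|=0.6682
|R(-2.34)|=1.3978 |R(-1.27)|=0.5364 |R(-1.22)|=0.5242
Bisect:
  x_lo=-2.3371 |R|=1.3939  x_hi=-0.3275 |R|=0.7261
  mid=-1.33233 |R|=0.55522 →hi
  mid=-1.83472 |R|=0.84838 →hi
  mid=-2.08592 |R|=1.08961 →lo
  mid=-1.96032 |R|=0.96111 →hi
  mid=-2.02312 |R|=1.02339 →lo
  mid=-1.99172 |R|=0.99175 →hi
  mid=-2.00742 |R|=1.00745 →lo
  mid=-1.99957 |R|=0.99957 →hi
  mid=-2.00349 |R|=1.00350 →lo
  ...
  [-2.00006,-1.99994] ⇒ x*=-2.0000
Stable set (-2.0000, 0).

(-2.0000,0); λ=-10 ⇒ h* = 0.2000.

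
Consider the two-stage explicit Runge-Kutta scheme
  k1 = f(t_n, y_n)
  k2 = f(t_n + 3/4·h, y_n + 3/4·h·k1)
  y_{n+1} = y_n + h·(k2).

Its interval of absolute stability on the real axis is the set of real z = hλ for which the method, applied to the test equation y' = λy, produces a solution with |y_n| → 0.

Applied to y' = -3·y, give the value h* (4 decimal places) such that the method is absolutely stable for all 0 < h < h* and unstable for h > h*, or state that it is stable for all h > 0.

(-1.3333,0); λ=-3 ⇒ h* = (4/3)/3 = 0.4444.

With y'=λy (z=hλ):
  k1=λy_n ⇒ h·k1=z·y_n;  k2=λ(1+3/4z)y_n ⇒ h·k2=z(1+3/4z)y_n
  y_{n+1}/y_n = 1 + z(1+3/4z) = 1 + z + 3/4z²
  Hence R(z) = 1 + z + 3/4z².

Boundary: |R(x)|=1, x<0.
x=-0.44: |R|=0.7052
R=1: x+3/4x²=0 ⇒ x=−4/3=-1.3333; min R=1−1/(4·3/4)=0.6667>−1
Confirm numerically:
  x=-1.195: |R|=0.87602 <1
  x=-0.881: |R|=0.70112 <1
  x=-0.744: |R|=0.67115 <1
  x=-1.805: |R|=1.63852 >1
  x=-1.699: |R|=1.46595 >1
  x=-1.519: |R|=1.21152 >1
So |R|<1 on (-1.3333, 0).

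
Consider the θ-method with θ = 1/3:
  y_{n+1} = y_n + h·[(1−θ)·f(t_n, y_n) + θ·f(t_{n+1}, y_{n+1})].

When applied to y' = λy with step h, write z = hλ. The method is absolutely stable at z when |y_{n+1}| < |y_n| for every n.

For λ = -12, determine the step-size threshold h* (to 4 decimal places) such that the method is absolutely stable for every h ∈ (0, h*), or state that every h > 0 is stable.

With y'=λy (z=hλ):
  y_{n+1} = y_n + z·[2/3·y_n + 1/3·y_{n+1}] ⇒ (1 − 1/3z)y_{n+1} = (1 + 2/3z)y_n
  so R(z) = (1 + 2/3z)/(1 − 1/3z).

Need |R(x)|<1, x<0.
x=-0.48: |R|=0.5862
R=−1: 1+2/3x = −1+1/3x ⇒ -1/3x=2 ⇒ x=2/(-1/3)=-6.0000
Confirm numerically:
  x=-5.244: |R|=0.90830 <1
  x=-2.903: |R|=0.47535 <1
  x=-2.902: |R|=0.47509 <1
  x=-6.254: |R|=1.02745 >1
Stable set (-6.0000, 0).

(-6.0000,0); λ=-12 ⇒ h* = (6)/12 = 0.5000.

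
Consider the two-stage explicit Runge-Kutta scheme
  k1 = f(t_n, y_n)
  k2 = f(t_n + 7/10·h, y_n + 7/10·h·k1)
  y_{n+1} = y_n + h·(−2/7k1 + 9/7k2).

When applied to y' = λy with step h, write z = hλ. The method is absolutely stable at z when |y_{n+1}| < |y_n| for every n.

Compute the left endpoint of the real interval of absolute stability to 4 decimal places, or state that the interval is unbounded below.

Test eqn y'=λy, z=hλ:
  k1=λy_n ⇒ h·k1=z·y_n;  k2=λ(1+7/10z)y_n ⇒ h·k2=z(1+7/10z)y_n
  y_{n+1}/y_n = 1 − 2/7z + 9/7z(1+7/10z) = 1 + z + 9/10z²
  R(z) = 1 + z + 9/10z².

Solve |R(x)|<1 on ℝ⁻.
x=-0.7: |R|=0.7410
R=1: x+9/10x²=0 ⇒ x=−10/9=-1.1111; min R=1−1/(4·9/10)=0.7222>−1
Confirm numerically:
  x=-1.051: |R|=0.94314 <1
  x=-0.993: |R|=0.89444 <1
  x=-0.943: |R|=0.85732 <1
  x=-0.829: |R|=0.78952 <1
  x=-1.529: |R|=1.57506 >1
  x=-1.488: |R|=1.50473 >1
Stable set (-1.1111, 0).

left endpoint -1.1111.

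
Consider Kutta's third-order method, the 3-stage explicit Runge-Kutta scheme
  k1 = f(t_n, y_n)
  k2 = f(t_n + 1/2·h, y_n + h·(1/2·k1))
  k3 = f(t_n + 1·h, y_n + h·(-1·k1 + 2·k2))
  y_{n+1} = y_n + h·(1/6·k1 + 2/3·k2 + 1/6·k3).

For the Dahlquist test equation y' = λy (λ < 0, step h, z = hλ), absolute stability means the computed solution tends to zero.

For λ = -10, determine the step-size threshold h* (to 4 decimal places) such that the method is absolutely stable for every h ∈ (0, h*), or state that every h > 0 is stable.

Test eqn y'=λy, z=hλ:
  order 3, 3-stage ⇒ R(z)=1+z+z^2/2+z^3/6
  (e.g. R(-1.1)=0.28317, |R|=0.28317)

Find x<0 with |R(x)|<1.
x=-1.1: |R|=0.2832
|R(-2.24)|=0.6044 |R(-2.17)|=0.5186 |R(-1.06)|=0.3033
Bisect:
  x_lo=-3.1124 |R|=2.2939  x_hi=-0.3395 |R|=0.7116
  mid=-1.72596 |R|=0.09341 →hi
  mid=-2.41919 |R|=0.85266 →hi
  mid=-2.76580 |R|=1.46721 →lo
  mid=-2.59249 |R|=1.13602 →lo
  mid=-2.50584 |R|=0.98868 →hi
  mid=-2.54917 |R|=1.06090 →lo
  mid=-2.52750 |R|=1.02443 →lo
  ...
  [-2.51278,-2.51261] ⇒ x*=-2.5127
So |R|<1 on (-2.5127, 0).

(-2.5127,0); λ=-10 ⇒ h* = 0.2513.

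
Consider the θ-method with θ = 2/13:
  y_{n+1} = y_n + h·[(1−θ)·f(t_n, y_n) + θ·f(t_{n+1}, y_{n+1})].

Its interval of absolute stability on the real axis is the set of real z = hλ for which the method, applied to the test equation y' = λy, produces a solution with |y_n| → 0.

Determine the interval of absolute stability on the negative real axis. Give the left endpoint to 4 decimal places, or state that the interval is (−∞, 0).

(-2.8889, 0).

Test eqn y'=λy, z=hλ:
  y_{n+1} = y_n + z·[11/13·y_n + 2/13·y_{n+1}] ⇒ (1 − 2/13z)y_{n+1} = (1 + 11/13z)y_n
  Hence R(z) = (1 + 11/13z)/(1 − 2/13z).

Boundary: |R(x)|=1, x<0.
x=-0.74: |R|=0.3356
R=−1: 1+11/13x = −1+2/13x ⇒ -9/13x=2 ⇒ x=2/(-9/13)=-2.8889
Confirm numerically:
  x=-2.173: |R|=0.62856 <1
  x=-1.857: |R|=0.44436 <1
  x=-1.647: |R|=0.31404 <1
  x=-1.496: |R|=0.21611 <1
  x=-3.427: |R|=1.24393 >1
  x=-3.215: |R|=1.15106 >1
  x=-3.014: |R|=1.05918 >1
So |R|<1 on (-2.8889, 0).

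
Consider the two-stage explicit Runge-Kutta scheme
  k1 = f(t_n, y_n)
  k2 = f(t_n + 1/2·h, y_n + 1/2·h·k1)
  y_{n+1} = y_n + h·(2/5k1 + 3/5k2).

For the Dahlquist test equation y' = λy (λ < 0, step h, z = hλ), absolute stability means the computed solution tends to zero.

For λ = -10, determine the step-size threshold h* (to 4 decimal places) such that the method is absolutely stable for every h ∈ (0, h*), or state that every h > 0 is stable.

(-3.3333,0); λ=-10 ⇒ h* = (10/3)/10 = 0.3333.

Set f=λy, z=hλ:
  k1=λy_n ⇒ h·k1=z·y_n;  k2=λ(1+1/2z)y_n ⇒ h·k2=z(1+1/2z)y_n
  y_{n+1}/y_n = 1 + 2/5z + 3/5z(1+1/2z) = 1 + z + 3/10z²
  so R(z) = 1 + z + 3/10z².

Solve |R(x)|<1 on ℝ⁻.
x=-0.42: |R|=0.6329
R=1: x+3/10x²=0 ⇒ x=−10/3=-3.3333; min R=1−1/(4·3/10)=0.1667>−1
Confirm numerically:
  x=-1.449: |R|=0.18088 <1
  x=-1.365: |R|=0.19397 <1
  x=-1.343: |R|=0.19809 <1
  x=-3.911: |R|=1.67778 >1
  x=-3.763: |R|=1.48505 >1
  x=-3.514: |R|=1.19046 >1
Interval (-3.3333, 0).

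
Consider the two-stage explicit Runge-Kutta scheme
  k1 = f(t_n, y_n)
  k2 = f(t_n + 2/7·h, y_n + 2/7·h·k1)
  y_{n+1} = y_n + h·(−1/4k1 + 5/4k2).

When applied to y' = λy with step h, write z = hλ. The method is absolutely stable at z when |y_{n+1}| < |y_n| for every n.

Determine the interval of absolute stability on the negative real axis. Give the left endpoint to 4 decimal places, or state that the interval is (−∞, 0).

z∈(-2.8000,0).

With y'=λy (z=hλ):
  k1=λy_n ⇒ h·k1=z·y_n;  k2=λ(1+2/7z)y_n ⇒ h·k2=z(1+2/7z)y_n
  y_{n+1}/y_n = 1 − 1/4z + 5/4z(1+2/7z) = 1 + z + 5/14z²
  so R(z) = 1 + z + 5/14z².

Boundary: |R(x)|=1, x<0.
x=-0.69: |R|=0.4800
R=1: x+5/14x²=0 ⇒ x=−14/5=-2.8000; min R=1−1/(4·5/14)=0.3000>−1
Confirm numerically:
  x=-2.143: |R|=0.49716 <1
  x=-1.907: |R|=0.39180 <1
  x=-1.752: |R|=0.34425 <1
  x=-1.735: |R|=0.34008 <1
  x=-3.378: |R|=1.69732 >1
  x=-3.105: |R|=1.33822 >1
  x=-3.037: |R|=1.25706 >1
Interval (-2.8000, 0).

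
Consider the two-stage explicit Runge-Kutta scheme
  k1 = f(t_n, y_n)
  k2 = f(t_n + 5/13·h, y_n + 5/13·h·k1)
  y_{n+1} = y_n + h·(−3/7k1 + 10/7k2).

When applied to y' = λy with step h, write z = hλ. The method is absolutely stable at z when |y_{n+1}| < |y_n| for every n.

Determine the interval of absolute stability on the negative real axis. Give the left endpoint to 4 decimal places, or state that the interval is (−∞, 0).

(-1.8200, 0).

Test eqn y'=λy, z=hλ:
  k1=λy_n ⇒ h·k1=z·y_n;  k2=λ(1+5/13z)y_n ⇒ h·k2=z(1+5/13z)y_n
  y_{n+1}/y_n = 1 − 3/7z + 10/7z(1+5/13z) = 1 + z + 50/91z²
  ⇒ R(z) = 1 + z + 50/91z².

Boundary: |R(x)|=1, x<0.
x=-0.88: |R|=0.5455
R=1: x+50/91x²=0 ⇒ x=−91/50=-1.8200; min R=1−1/(4·50/91)=0.5450>−1
Confirm numerically:
  x=-1.793: |R|=0.97340 <1
  x=-1.328: |R|=0.64100 <1
  x=-1.290: |R|=0.62434 <1
  x=-0.831: |R|=0.54843 <1
  x=-2.325: |R|=1.64512 >1
  x=-2.303: |R|=1.61118 >1
Interval (-1.8200, 0).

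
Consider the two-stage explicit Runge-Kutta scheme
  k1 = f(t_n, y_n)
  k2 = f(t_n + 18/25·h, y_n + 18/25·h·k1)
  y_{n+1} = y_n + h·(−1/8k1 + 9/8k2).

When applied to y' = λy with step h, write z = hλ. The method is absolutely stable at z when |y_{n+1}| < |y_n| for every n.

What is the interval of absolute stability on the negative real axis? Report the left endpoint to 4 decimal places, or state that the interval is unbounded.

(-1.2346, 0).

Set f=λy, z=hλ:
  k1=λy_n ⇒ h·k1=z·y_n;  k2=λ(1+18/25z)y_n ⇒ h·k2=z(1+18/25z)y_n
  y_{n+1}/y_n = 1 − 1/8z + 9/8z(1+18/25z) = 1 + z + 81/100z²
  ⇒ R(z) = 1 + z + 81/100z².

Solve |R(x)|<1 on ℝ⁻.
x=-0.44: |R|=0.7168
R=1: x+81/100x²=0 ⇒ x=−100/81=-1.2346; min R=1−1/(4·81/100)=0.6914>−1
Confirm numerically:
  x=-1.082: |R|=0.86629 <1
  x=-1.065: |R|=0.85372 <1
  x=-0.909: |R|=0.76029 <1
  x=-1.739: |R|=1.71054 >1
  x=-1.508: |R|=1.33399 >1
  x=-1.405: |R|=1.19396 >1
Stable set (-1.2346, 0).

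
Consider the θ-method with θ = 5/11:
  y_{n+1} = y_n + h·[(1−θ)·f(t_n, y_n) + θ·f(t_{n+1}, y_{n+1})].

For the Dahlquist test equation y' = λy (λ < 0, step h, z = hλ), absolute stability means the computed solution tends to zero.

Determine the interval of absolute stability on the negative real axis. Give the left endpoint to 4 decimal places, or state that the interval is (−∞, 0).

On y'=λy, z=hλ:
  y_{n+1} = y_n + z·[6/11·y_n + 5/11·y_{n+1}] ⇒ (1 − 5/11z)y_{n+1} = (1 + 6/11z)y_n
  Hence R(z) = (1 + 6/11z)/(1 − 5/11z).

Find x<0 with |R(x)|<1.
x=-1.76: |R|=0.0222
R=−1: 1+6/11x = −1+5/11x ⇒ -1/11x=2 ⇒ x=2/(-1/11)=-22.0000
Confirm numerically:
  x=-18.485: |R|=0.96601 <1
  x=-14.172: |R|=0.90437 <1
  x=-13.061: |R|=0.88285 <1
  x=-9.081: |R|=0.77096 <1
  x=-22.562: |R|=1.00454 >1
  x=-22.554: |R|=1.00448 >1
  x=-22.527: |R|=1.00426 >1
So |R|<1 on (-22.0000, 0).

(-22.0000, 0).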